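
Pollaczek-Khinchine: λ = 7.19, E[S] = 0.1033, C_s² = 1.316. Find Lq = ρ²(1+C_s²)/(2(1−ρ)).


ρ = λ·E[S] = 7.19·0.1033 = 0.7427
Lq = ρ²(1+C_s²)/(2(1−ρ)) = 0.5516·(1+1.316)/(2·0.2573)
= 0.5516·2.3160/0.5145 = 2.48298

Final: 2.48298


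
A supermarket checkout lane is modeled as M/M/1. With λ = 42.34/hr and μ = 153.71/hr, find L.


ρ = λ/μ = 42.34/153.71 = 0.2755
L = ρ/(1−ρ) = 0.2755/(1 − 0.2755) = 0.2755/0.7245 = 0.3802

Final: 0.3802


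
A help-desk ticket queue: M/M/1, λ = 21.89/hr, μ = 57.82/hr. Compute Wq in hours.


ρ = 21.89/57.82 = 0.3786
Wq = ρ/(μ−λ) = 0.3786/(57.82 − 21.89) = 0.3786/35.93 = 0.01054 hr

Final: 0.01054 hr


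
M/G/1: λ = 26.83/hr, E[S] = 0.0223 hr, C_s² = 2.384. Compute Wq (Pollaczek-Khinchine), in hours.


ρ = λ·E[S] = 26.83·0.0223 = 0.5983
E[S²] = E[S]²(1+C_s²) = 0.0223²·(1+2.384) = 0.001683
Wq = λ·E[S²]/(2(1−ρ)) = 26.83·0.001683/(2·0.4017) = 0.05620 hr

Final: 0.05620 hr


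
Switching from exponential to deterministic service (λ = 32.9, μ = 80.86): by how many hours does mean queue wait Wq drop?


ρ = 32.9/80.86 = 0.4069
Wq(M/M/1) = ρ/(μ−λ) = 0.4069/47.96 = 0.008484 hr
Wq(M/D/1) = ρ/(2(μ−λ)) = 0.004242 hr
Savings = 0.008484 − 0.004242 = 0.004242 hr

Final: 0.004242 hr


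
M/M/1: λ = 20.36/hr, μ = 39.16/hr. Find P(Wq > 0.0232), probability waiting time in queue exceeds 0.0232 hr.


ρ = 20.36/39.16 = 0.5199
P(Wq > t) = ρ·e^{−(μ−λ)t} = 0.5199·e^{−0.4362}
= 0.5199·0.646514 = 0.336135

Final: 0.336135


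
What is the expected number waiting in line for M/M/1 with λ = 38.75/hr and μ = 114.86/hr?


ρ = 38.75/114.86 = 0.3374
Lq = ρ²/(1−ρ) = 0.1138/0.6626 = 0.1718

Final: 0.1718


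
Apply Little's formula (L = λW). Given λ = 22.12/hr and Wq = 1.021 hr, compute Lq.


Lq = λWq = 22.12·1.021 = 22.5845

Final: 22.5845


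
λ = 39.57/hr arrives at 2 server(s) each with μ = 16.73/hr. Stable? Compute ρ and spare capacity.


Total capacity cμ = 2·16.73 = 33.46/hr
ρ = λ/(cμ) = 39.57/33.46 = 1.1826
Stable ⇔ ρ < 1: NO
Spare capacity = cμ − λ = 33.46 − 39.57 = -6.11/hr

Final: ρ = 1.1826; unstable; margin = -6.11/hr


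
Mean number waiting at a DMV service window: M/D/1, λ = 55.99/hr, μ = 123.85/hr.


ρ = 55.99/123.85 = 0.4521
M/D/1: Lq = ρ²/(2(1−ρ)) = 0.2044/(2·0.5479) = 0.18650

Final: 0.18650


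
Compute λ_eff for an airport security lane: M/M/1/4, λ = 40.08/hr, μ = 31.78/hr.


ρ = 1.2612; P_K = (1−ρ)ρ^4/(1−ρ^5) = 0.301621
λ_eff = λ(1 − P_K) = 40.08·(1 − 0.301621) = 40.08·0.698379 = 27.9910 /hr

Final: 27.9910 /hr


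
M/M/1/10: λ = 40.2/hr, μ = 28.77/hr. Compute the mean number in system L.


ρ = 40.2/28.77 = 1.3973
L = ρ[1 − (K+1)ρ^K + Kρ^(K+1)] / [(1−ρ)(1−ρ^(K+1))]
Numerator: 1.3973·(1 − 11·28.370168 + 10·39.641320) = 119.246509
Denominator: (-0.3973)·(-38.641320) = 15.351765
L = 119.246509/15.351765 = 7.7676

Final: 7.7676


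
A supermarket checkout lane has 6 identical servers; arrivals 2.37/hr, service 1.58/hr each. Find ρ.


ρ = λ/(cμ) = 2.37/(6·1.58) = 2.37/9.48 = 0.2500

Final: 0.2500


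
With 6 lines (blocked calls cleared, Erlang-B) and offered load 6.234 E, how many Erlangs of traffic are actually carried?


B(6,6.234) = 0.281150 (Erlang-B)
Carried load = a(1 − B) = 6.234·(1 − 0.281150) = 6.234·0.718850 = 4.4813 E

Final: 4.4813 Erlangs


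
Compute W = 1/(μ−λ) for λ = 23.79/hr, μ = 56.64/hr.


W = 1/(μ−λ) = 1/(56.64 − 23.79) = 1/32.85 = 0.03044 hr

Final: 0.03044 hr


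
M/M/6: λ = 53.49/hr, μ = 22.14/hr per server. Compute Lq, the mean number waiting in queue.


a = λ/μ = 2.4160; ρ = a/6 = 0.4027
P₀ = 0.088867
Lq = P₀·a^c·ρ / (c!·(1−ρ)²) = 0.088867·198.87028·0.4027/(720·0.35681)
= 0.02770

Final: 0.02770


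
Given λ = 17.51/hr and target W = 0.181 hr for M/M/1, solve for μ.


W = 1/(μ−λ) ⇒ μ − λ = 1/W = 1/0.181 = 5.5249
μ = λ + 1/W = 17.51 + 5.5249 = 23.0349 per hr

Final: 23.0349 /hr


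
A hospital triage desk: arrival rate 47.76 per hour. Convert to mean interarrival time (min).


Mean interarrival time = 1/λ = 1/47.76 hour = 0.02094 hour
In minutes: 0.02094 × 60 = 1.2563 min

Final: 1.2563 min


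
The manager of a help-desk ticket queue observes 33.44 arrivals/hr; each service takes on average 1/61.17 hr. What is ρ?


ρ = λ/μ = 33.44/61.17 = 0.5467

Final: 0.5467


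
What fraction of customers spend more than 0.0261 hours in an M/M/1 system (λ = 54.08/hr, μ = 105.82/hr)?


W ~ Exponential(μ−λ) for M/M/1.
μ − λ = 105.82 − 54.08 = 51.7400
P(W > t) = e^{−(μ−λ)t} = e^{−1.3504} = 0.259133

Final: 0.259133


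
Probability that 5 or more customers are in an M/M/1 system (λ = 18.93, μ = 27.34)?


ρ = 18.93/27.34 = 0.6924
P(N ≥ n) = ρ^n = 0.6924^5 = 0.159133

Final: 0.159133


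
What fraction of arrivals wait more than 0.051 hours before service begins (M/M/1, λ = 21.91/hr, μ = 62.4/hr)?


ρ = 21.91/62.4 = 0.3511
P(Wq > t) = ρ·e^{−(μ−λ)t} = 0.3511·e^{−2.0650}
= 0.3511·0.126820 = 0.044529

Final: 0.044529


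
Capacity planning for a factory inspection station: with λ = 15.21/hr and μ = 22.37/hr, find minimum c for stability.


Stability requires cμ > λ ⇔ c > λ/μ.
λ/μ = 15.21/22.37 = 0.6799
Minimum integer c = ⌊0.6799⌋ + 1 = 1
Check: 1·22.37 = 22.37 > 15.21, while 0·22.37 = 0.00 ≤ 15.21

Final: 1 servers


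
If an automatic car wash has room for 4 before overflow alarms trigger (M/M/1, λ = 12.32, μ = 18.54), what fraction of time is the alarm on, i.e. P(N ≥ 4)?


ρ = 12.32/18.54 = 0.6645
P(N ≥ n) = ρ^n = 0.6645^4 = 0.194986

Final: 0.194986


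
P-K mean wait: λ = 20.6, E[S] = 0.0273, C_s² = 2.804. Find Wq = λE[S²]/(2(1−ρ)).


ρ = λ·E[S] = 20.6·0.0273 = 0.5624
E[S²] = E[S]²(1+C_s²) = 0.0273²·(1+2.804) = 0.002835
Wq = λ·E[S²]/(2(1−ρ)) = 20.6·0.002835/(2·0.4376) = 0.06673 hr

Final: 0.06673 hr


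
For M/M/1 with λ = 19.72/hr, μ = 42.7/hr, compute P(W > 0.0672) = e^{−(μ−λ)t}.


W ~ Exponential(μ−λ) for M/M/1.
μ − λ = 42.7 − 19.72 = 22.9800
P(W > t) = e^{−(μ−λ)t} = e^{−1.5443} = 0.213471

Final: 0.213471


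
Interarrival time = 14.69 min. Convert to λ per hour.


λ = 1/(interarrival time) in consistent units.
1 hour = 60 min, so λ = 60/14.69 = 4.0844 per hour

Final: 4.0844 /hr


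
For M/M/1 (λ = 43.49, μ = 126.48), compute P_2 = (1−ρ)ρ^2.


ρ = 43.49/126.48 = 0.3438
P_n = (1−ρ)·ρ^n = (1 − 0.3438)·0.3438^2 = 0.6562·0.118232 = 0.077578

Final: 0.077578


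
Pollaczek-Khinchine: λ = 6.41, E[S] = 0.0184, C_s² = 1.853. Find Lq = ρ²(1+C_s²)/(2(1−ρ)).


ρ = λ·E[S] = 6.41·0.0184 = 0.1179
Lq = ρ²(1+C_s²)/(2(1−ρ)) = 0.01391·(1+1.853)/(2·0.8821)
= 0.01391·2.8530/1.7641 = 0.02250

Final: 0.02250


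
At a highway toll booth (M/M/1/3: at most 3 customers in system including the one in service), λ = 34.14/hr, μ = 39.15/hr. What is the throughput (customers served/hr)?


ρ = 0.8720; P_K = (1−ρ)ρ^3/(1−ρ^4) = 0.201216
λ_eff = λ(1 − P_K) = 34.14·(1 − 0.201216) = 34.14·0.798784 = 27.2705 /hr

Final: 27.2705 /hr


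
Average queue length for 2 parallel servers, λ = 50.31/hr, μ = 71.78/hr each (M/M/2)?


a = λ/μ = 0.7009; ρ = a/2 = 0.3504
P₀ = 0.480992
Lq = P₀·a^c·ρ / (c!·(1−ρ)²) = 0.480992·0.49125·0.3504/(2·0.42192)
= 0.09813

Final: 0.09813


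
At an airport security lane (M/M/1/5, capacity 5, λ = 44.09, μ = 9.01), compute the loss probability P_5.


ρ = λ/μ = 44.09/9.01 = 4.8935
P_K = (1−ρ)ρ^K/(1−ρ^(K+1)) = (-3.8935·2805.928106)/(1 − 13730.673717)
= -10924.745611/-13729.673717 = 0.795703

Final: 0.795703


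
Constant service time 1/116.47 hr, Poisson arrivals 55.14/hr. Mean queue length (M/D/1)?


ρ = 55.14/116.47 = 0.4734
M/D/1: Lq = ρ²/(2(1−ρ)) = 0.2241/(2·0.5266) = 0.21282

Final: 0.21282


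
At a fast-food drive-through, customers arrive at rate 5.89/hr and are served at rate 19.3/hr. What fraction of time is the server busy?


ρ = λ/μ = 5.89/19.3 = 0.3052

Final: 0.3052


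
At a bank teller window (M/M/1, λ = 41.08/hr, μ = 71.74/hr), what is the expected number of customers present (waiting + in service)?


ρ = λ/μ = 41.08/71.74 = 0.5726
L = ρ/(1−ρ) = 0.5726/(1 − 0.5726) = 0.5726/0.4274 = 1.3399

Final: 1.3399


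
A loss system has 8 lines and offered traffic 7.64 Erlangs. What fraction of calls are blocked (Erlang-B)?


B(c,a) = (a^c/c!) / Σ_{k=0}^{c} a^k/k!
a^8/8! = 287.889845
Σ terms (k=0..8): 1.00000 + 7.64000 + 29.18480 + 74.32396 + 141.95876 + 216.91298 + 276.20253 + 301.45533 + 287.88984 = 1336.568210
B = 287.889845/1336.568210 = 0.215395

Final: 0.215395


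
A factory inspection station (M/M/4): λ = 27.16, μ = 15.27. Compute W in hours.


a = 1.7787; ρ = 0.4447; P₀ = 0.165311
Lq = P₀·a^c·ρ/(c!(1−ρ)²) = 0.09940
Wq = Lq/λ = 0.09940/27.16 = 0.003660 hr
W = Wq + 1/μ = 0.003660 + 0.06549 = 0.06915 hr

Final: 0.06915 hr


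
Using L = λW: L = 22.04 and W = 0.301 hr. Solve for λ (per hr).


λ = L/W = 22.04/0.301 = 73.2226 /hr

Final: 73.2226 /hr


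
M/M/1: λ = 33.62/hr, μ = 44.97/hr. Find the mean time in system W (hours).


W = 1/(μ−λ) = 1/(44.97 − 33.62) = 1/11.35 = 0.08811 hr

Final: 0.08811 hr


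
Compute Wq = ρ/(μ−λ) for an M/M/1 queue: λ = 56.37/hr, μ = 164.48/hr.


ρ = 56.37/164.48 = 0.3427
Wq = ρ/(μ−λ) = 0.3427/(164.48 − 56.37) = 0.3427/108.11 = 0.003170 hr

Final: 0.003170 hr


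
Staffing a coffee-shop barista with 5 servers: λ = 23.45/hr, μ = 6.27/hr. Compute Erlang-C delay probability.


a = λ/μ = 3.7400; ρ = a/5 = 0.7480
P₀ = 0.018938 (from M/M/c formula)
C(c,a) = [a^c/(c!(1−ρ))]·P₀ = [731.77325/(120·0.2520)]·0.018938
= 24.19946·0.018938 = 0.458279

Final: 0.458279


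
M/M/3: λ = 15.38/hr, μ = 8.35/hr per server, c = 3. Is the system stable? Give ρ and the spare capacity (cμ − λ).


Total capacity cμ = 3·8.35 = 25.05/hr
ρ = λ/(cμ) = 15.38/25.05 = 0.6140
Stable ⇔ ρ < 1: YES
Spare capacity = cμ − λ = 25.05 − 15.38 = 9.67/hr

Final: ρ = 0.6140; stable; margin = 9.67/hr


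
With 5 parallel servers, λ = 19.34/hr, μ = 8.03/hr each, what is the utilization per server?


ρ = λ/(cμ) = 19.34/(5·8.03) = 19.34/40.15 = 0.4817

Final: 0.4817


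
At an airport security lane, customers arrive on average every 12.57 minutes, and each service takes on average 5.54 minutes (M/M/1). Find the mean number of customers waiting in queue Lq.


λ = 60/12.57 = 4.7733 /hr
μ = 60/5.54 = 10.8303 /hr
ρ = λ/μ = 4.7733/10.8303 = 0.4407
Lq = ρ²/(1−ρ) = 0.1942/0.5593 = 0.3473

Final: 0.3473


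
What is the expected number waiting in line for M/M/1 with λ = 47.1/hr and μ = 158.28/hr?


ρ = 47.1/158.28 = 0.2976
Lq = ρ²/(1−ρ) = 0.08855/0.7024 = 0.1261

Final: 0.1261


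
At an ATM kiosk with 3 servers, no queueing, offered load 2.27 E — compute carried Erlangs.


B(3,2.27) = 0.250067 (Erlang-B)
Carried load = a(1 − B) = 2.27·(1 − 0.250067) = 2.27·0.749933 = 1.7023 E

Final: 1.7023 Erlangs


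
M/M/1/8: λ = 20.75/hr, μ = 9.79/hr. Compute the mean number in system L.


ρ = 20.75/9.79 = 2.1195
L = ρ[1 − (K+1)ρ^K + Kρ^(K+1)] / [(1−ρ)(1−ρ^(K+1))]
Numerator: 2.1195·(1 − 9·407.270800 + 8·863.214413) = 6869.920393
Denominator: (-1.1195)·(-862.214413) = 965.257402
L = 6869.920393/965.257402 = 7.1172

Final: 7.1172


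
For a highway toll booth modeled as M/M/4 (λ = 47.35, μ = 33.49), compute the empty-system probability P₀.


a = λ/μ = 47.35/33.49 = 1.4139; ρ = a/c = 0.3535
Σ_{k=0}^{3} a^k/k! (terms k=0..3) = 1.00000 + 1.41385 + 0.99949 + 0.47105 = 3.88439
Tail: a^4/(4!(1−ρ)) = 3.99594/(24·0.6465) = 0.25752
P₀ = 1/(3.88439 + 0.25752) = 1/4.14192 = 0.241434

Final: 0.241434


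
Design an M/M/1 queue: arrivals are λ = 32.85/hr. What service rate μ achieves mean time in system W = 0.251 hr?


W = 1/(μ−λ) ⇒ μ − λ = 1/W = 1/0.251 = 3.9841
μ = λ + 1/W = 32.85 + 3.9841 = 36.8341 per hr

Final: 36.8341 /hr


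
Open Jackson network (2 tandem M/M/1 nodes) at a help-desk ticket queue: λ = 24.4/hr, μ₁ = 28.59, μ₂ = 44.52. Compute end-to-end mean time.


Each node sees arrival rate λ = 24.4/hr (tandem ⇒ throughput preserved).
W₁ = 1/(μ₁−λ) = 1/(28.59−24.4) = 0.23866 hr
W₂ = 1/(μ₂−λ) = 1/(44.52−24.4) = 0.04970 hr
W_total = W₁ + W₂ = 0.23866 + 0.04970 = 0.28837 hr

Final: 0.28837 hr


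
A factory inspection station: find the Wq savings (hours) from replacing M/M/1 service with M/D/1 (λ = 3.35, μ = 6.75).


ρ = 3.35/6.75 = 0.4963
Wq(M/M/1) = ρ/(μ−λ) = 0.4963/3.40 = 0.14597 hr
Wq(M/D/1) = ρ/(2(μ−λ)) = 0.07298 hr
Savings = 0.14597 − 0.07298 = 0.07298 hr

Final: 0.07298 hr


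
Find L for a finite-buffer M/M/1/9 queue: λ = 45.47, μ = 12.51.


ρ = 45.47/12.51 = 3.6347
L = ρ[1 − (K+1)ρ^K + Kρ^(K+1)] / [(1−ρ)(1−ρ^(K+1))]
Numerator: 3.6347·(1 − 10·110715.595576 + 9·402417.116775) = 9139793.833683
Denominator: (-2.6347)·(-402416.116775) = 1060242.622615
L = 9139793.833683/1060242.622615 = 8.6205

Final: 8.6205


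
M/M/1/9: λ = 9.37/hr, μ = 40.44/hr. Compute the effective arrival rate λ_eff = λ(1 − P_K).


ρ = 0.2317; P_K = (1−ρ)ρ^9/(1−ρ^10) = 0.000001479
λ_eff = λ(1 − P_K) = 9.37·(1 − 0.000001479) = 9.37·0.999999 = 9.3700 /hr

Final: 9.3700 /hr


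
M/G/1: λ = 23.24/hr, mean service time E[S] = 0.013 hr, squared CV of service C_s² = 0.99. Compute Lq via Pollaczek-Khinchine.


ρ = λ·E[S] = 23.24·0.013 = 0.3021
Lq = ρ²(1+C_s²)/(2(1−ρ)) = 0.09128·(1+0.99)/(2·0.6979)
= 0.09128·1.9900/1.3958 = 0.13014

Final: 0.13014


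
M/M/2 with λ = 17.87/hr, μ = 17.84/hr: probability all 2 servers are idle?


a = λ/μ = 17.87/17.84 = 1.0017; ρ = a/c = 0.5008
Σ_{k=0}^{1} a^k/k! (terms k=0..1) = 1.00000 + 1.00168 = 2.00168
Tail: a^2/(2!(1−ρ)) = 1.00337/(2·0.4992) = 1.00506
P₀ = 1/(2.00168 + 1.00506) = 1/3.00674 = 0.332586

Final: 0.332586


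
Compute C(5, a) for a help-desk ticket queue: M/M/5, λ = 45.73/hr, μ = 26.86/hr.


a = λ/μ = 1.7025; ρ = a/5 = 0.3405
P₀ = 0.181647 (from M/M/c formula)
C(c,a) = [a^c/(c!(1−ρ))]·P₀ = [14.30461/(120·0.6595)]·0.181647
= 0.18075·0.181647 = 0.032833

Final: 0.032833


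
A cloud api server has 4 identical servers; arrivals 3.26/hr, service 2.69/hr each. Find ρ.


ρ = λ/(cμ) = 3.26/(4·2.69) = 3.26/10.76 = 0.3030

Final: 0.3030


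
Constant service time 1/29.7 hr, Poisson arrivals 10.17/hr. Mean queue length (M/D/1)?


ρ = 10.17/29.7 = 0.3424
M/D/1: Lq = ρ²/(2(1−ρ)) = 0.1173/(2·0.6576) = 0.08916

Final: 0.08916


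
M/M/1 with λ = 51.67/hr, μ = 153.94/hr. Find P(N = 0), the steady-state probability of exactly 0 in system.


ρ = 51.67/153.94 = 0.3357
P_n = (1−ρ)·ρ^n = (1 − 0.3357)·0.3357^0 = 0.6643·1.000000 = 0.664350

Final: 0.664350


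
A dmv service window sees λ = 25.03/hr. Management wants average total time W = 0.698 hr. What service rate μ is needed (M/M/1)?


W = 1/(μ−λ) ⇒ μ − λ = 1/W = 1/0.698 = 1.4327
μ = λ + 1/W = 25.03 + 1.4327 = 26.4627 per hr

Final: 26.4627 /hr


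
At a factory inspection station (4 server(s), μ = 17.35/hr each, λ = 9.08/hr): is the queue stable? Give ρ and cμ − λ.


Total capacity cμ = 4·17.35 = 69.40/hr
ρ = λ/(cμ) = 9.08/69.40 = 0.1308
Stable ⇔ ρ < 1: YES
Spare capacity = cμ − λ = 69.40 − 9.08 = 60.32/hr

Final: ρ = 0.1308; stable; margin = 60.32/hr


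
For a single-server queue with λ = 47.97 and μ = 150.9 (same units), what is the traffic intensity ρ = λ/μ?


ρ = λ/μ = 47.97/150.9 = 0.3179

Final: 0.3179


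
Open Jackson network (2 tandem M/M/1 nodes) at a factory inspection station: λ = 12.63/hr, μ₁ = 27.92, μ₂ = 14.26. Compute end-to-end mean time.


Each node sees arrival rate λ = 12.63/hr (tandem ⇒ throughput preserved).
W₁ = 1/(μ₁−λ) = 1/(27.92−12.63) = 0.06540 hr
W₂ = 1/(μ₂−λ) = 1/(14.26−12.63) = 0.61350 hr
W_total = W₁ + W₂ = 0.06540 + 0.61350 = 0.67890 hr

Final: 0.67890 hr


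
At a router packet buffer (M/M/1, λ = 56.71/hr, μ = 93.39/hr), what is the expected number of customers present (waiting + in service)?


ρ = λ/μ = 56.71/93.39 = 0.6072
L = ρ/(1−ρ) = 0.6072/(1 − 0.6072) = 0.6072/0.3928 = 1.5461

Final: 1.5461


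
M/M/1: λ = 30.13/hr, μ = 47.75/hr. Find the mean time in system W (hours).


W = 1/(μ−λ) = 1/(47.75 − 30.13) = 1/17.62 = 0.05675 hr

Final: 0.05675 hr


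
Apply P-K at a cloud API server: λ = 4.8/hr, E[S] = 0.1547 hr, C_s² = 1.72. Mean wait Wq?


ρ = λ·E[S] = 4.8·0.1547 = 0.7426
E[S²] = E[S]²(1+C_s²) = 0.1547²·(1+1.72) = 0.065095
Wq = λ·E[S²]/(2(1−ρ)) = 4.8·0.065095/(2·0.2574) = 0.60685 hr

Final: 0.60685 hr


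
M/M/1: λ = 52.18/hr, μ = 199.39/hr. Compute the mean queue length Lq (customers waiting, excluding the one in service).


ρ = 52.18/199.39 = 0.2617
Lq = ρ²/(1−ρ) = 0.06849/0.7383 = 0.09276

Final: 0.09276


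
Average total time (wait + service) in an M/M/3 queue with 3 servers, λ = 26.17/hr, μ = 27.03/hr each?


a = 0.9682; ρ = 0.3227; P₀ = 0.375910
Lq = P₀·a^c·ρ/(c!(1−ρ)²) = 0.04001
Wq = Lq/λ = 0.04001/26.17 = 0.001529 hr
W = Wq + 1/μ = 0.001529 + 0.03700 = 0.03852 hr

Final: 0.03852 hr


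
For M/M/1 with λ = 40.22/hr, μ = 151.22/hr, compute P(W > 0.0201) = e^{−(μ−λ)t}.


W ~ Exponential(μ−λ) for M/M/1.
μ − λ = 151.22 − 40.22 = 111.0000
P(W > t) = e^{−(μ−λ)t} = e^{−2.2311} = 0.107410

Final: 0.107410


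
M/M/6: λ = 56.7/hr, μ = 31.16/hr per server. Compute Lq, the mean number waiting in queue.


a = λ/μ = 1.8196; ρ = a/6 = 0.3033
P₀ = 0.161949
Lq = P₀·a^c·ρ / (c!·(1−ρ)²) = 0.161949·36.30059·0.3033/(720·0.48543)
= 0.005101

Final: 0.005101


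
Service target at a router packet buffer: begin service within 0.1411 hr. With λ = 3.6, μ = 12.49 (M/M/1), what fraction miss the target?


ρ = 3.6/12.49 = 0.2882
P(Wq > t) = ρ·e^{−(μ−λ)t} = 0.2882·e^{−1.2544}
= 0.2882·0.285253 = 0.082219

Final: 0.082219


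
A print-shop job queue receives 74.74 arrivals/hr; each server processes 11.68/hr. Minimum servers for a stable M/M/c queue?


Stability requires cμ > λ ⇔ c > λ/μ.
λ/μ = 74.74/11.68 = 6.3990
Minimum integer c = ⌊6.3990⌋ + 1 = 7
Check: 7·11.68 = 81.76 > 74.74, while 6·11.68 = 70.08 ≤ 74.74

Final: 7 servers


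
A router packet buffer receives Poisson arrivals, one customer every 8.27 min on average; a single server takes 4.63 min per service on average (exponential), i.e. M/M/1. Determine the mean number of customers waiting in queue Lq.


λ = 60/8.27 = 7.2551 /hr
μ = 60/4.63 = 12.9590 /hr
ρ = λ/μ = 7.2551/12.9590 = 0.5599
Lq = ρ²/(1−ρ) = 0.3134/0.4401 = 0.7121

Final: 0.7121


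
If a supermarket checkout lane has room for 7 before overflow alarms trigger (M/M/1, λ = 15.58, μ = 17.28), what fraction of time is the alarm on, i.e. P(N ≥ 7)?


ρ = 15.58/17.28 = 0.9016
P(N ≥ n) = ρ^n = 0.9016^7 = 0.484357

Final: 0.484357


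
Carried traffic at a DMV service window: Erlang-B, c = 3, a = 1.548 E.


B(3,1.548) = 0.141657 (Erlang-B)
Carried load = a(1 − B) = 1.548·(1 − 0.141657) = 1.548·0.858343 = 1.3287 E

Final: 1.3287 Erlangs


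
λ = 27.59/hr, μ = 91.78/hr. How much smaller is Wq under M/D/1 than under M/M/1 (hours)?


ρ = 27.59/91.78 = 0.3006
Wq(M/M/1) = ρ/(μ−λ) = 0.3006/64.19 = 0.004683 hr
Wq(M/D/1) = ρ/(2(μ−λ)) = 0.002342 hr
Savings = 0.004683 − 0.002342 = 0.002342 hr

Final: 0.002342 hr


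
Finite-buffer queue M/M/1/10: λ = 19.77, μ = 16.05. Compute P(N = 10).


ρ = λ/μ = 19.77/16.05 = 1.2318
P_K = (1−ρ)ρ^K/(1−ρ^(K+1)) = (-0.2318·8.041116)/(1 − 9.904851)
= -1.863735/-8.904851 = 0.209294

Final: 0.209294


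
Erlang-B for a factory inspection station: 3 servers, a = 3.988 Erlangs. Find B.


B(c,a) = (a^c/c!) / Σ_{k=0}^{c} a^k/k!
a^3/3! = 10.570954
Σ terms (k=0..3): 1.00000 + 3.98800 + 7.95207 + 10.57095 = 23.511026
B = 10.570954/23.511026 = 0.449617

Final: 0.449617


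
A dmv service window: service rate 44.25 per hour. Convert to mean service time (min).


Mean service time = 1/μ = 1/44.25 hour = 0.02260 hour
In minutes: 0.02260 × 60 = 1.3559 min

Final: 1.3559 min


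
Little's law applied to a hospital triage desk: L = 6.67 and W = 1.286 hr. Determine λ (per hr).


λ = L/W = 6.67/1.286 = 5.1866 /hr

Final: 5.1866 /hr


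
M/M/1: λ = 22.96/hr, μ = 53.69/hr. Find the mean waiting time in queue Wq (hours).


ρ = 22.96/53.69 = 0.4276
Wq = ρ/(μ−λ) = 0.4276/(53.69 − 22.96) = 0.4276/30.73 = 0.01392 hr

Final: 0.01392 hr


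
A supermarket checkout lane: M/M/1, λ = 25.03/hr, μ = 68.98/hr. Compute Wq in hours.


ρ = 25.03/68.98 = 0.3629
Wq = ρ/(μ−λ) = 0.3629/(68.98 − 25.03) = 0.3629/43.95 = 0.008256 hr

Final: 0.008256 hr


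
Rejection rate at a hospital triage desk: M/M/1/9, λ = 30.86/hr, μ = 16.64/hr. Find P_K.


ρ = λ/μ = 30.86/16.64 = 1.8546
P_K = (1−ρ)ρ^K/(1−ρ^(K+1)) = (-0.8546·259.527509)/(1 − 481.311233)
= -221.783724/-480.311233 = 0.461750

Final: 0.461750


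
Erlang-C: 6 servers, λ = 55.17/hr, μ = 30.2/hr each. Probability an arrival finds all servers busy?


a = λ/μ = 1.8268; ρ = a/6 = 0.3045
P₀ = 0.160787 (from M/M/c formula)
C(c,a) = [a^c/(c!(1−ρ))]·P₀ = [37.16860/(720·0.6955)]·0.160787
= 0.07422·0.160787 = 0.011934

Final: 0.011934


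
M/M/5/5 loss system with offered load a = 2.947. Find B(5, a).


B(c,a) = (a^c/c!) / Σ_{k=0}^{c} a^k/k!
a^5/5! = 1.852335
Σ terms (k=0..5): 1.00000 + 2.94700 + 4.34240 + 4.26569 + 3.14275 + 1.85233 = 17.550174
B = 1.852335/17.550174 = 0.105545

Final: 0.105545


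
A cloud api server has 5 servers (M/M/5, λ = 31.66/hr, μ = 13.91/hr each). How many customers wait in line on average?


a = λ/μ = 2.2761; ρ = a/5 = 0.4552
P₀ = 0.101173
Lq = P₀·a^c·ρ / (c!·(1−ρ)²) = 0.101173·61.08280·0.4552/(120·0.29679)
= 0.07899

Final: 0.07899


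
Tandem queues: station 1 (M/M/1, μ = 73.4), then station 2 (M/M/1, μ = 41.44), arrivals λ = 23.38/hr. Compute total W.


Each node sees arrival rate λ = 23.38/hr (tandem ⇒ throughput preserved).
W₁ = 1/(μ₁−λ) = 1/(73.4−23.38) = 0.01999 hr
W₂ = 1/(μ₂−λ) = 1/(41.44−23.38) = 0.05537 hr
W_total = W₁ + W₂ = 0.01999 + 0.05537 = 0.07536 hr

Final: 0.07536 hr


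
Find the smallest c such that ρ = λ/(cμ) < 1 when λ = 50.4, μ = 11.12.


Stability requires cμ > λ ⇔ c > λ/μ.
λ/μ = 50.4/11.12 = 4.5324
Minimum integer c = ⌊4.5324⌋ + 1 = 5
Check: 5·11.12 = 55.60 > 50.4, while 4·11.12 = 44.48 ≤ 50.4

Final: 5 servers


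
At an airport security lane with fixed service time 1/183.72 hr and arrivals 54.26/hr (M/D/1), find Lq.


ρ = 54.26/183.72 = 0.2953
M/D/1: Lq = ρ²/(2(1−ρ)) = 0.08723/(2·0.7047) = 0.06189

Final: 0.06189


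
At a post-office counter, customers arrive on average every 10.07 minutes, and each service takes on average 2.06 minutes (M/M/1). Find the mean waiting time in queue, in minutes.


λ = 60/10.07 = 5.9583 /hr
μ = 60/2.06 = 29.1262 /hr
ρ = λ/μ = 5.9583/29.1262 = 0.2046
Wq = ρ/(μ−λ) = 0.2046/(29.1262−5.9583) = 0.008830 hr
In minutes: 0.008830·60 = 0.5298 min

Final: 0.5298 min


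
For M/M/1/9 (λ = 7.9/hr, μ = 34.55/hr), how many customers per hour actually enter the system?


ρ = 0.2287; P_K = (1−ρ)ρ^9/(1−ρ^10) = 0.000001318
λ_eff = λ(1 − P_K) = 7.9·(1 − 0.000001318) = 7.9·0.999999 = 7.9000 /hr

Final: 7.9000 /hr


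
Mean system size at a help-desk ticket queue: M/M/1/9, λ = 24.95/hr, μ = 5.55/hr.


ρ = 24.95/5.55 = 4.4955
L = ρ[1 − (K+1)ρ^K + Kρ^(K+1)] / [(1−ρ)(1−ρ^(K+1))]
Numerator: 4.4955·(1 − 10·749890.931262 + 9·3371131.303599) = 102682841.769991
Denominator: (-3.4955)·(-3371130.303599) = 11783770.790960
L = 102682841.769991/11783770.790960 = 8.7139

Final: 8.7139


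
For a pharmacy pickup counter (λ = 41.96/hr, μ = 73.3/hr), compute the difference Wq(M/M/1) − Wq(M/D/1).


ρ = 41.96/73.3 = 0.5724
Wq(M/M/1) = ρ/(μ−λ) = 0.5724/31.34 = 0.01827 hr
Wq(M/D/1) = ρ/(2(μ−λ)) = 0.009133 hr
Savings = 0.01827 − 0.009133 = 0.009133 hr

Final: 0.009133 hr


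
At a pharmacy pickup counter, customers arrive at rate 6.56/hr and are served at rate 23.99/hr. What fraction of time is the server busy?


ρ = λ/μ = 6.56/23.99 = 0.2734

Final: 0.2734


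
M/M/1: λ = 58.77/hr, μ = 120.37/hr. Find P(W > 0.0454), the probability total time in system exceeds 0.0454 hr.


W ~ Exponential(μ−λ) for M/M/1.
μ − λ = 120.37 − 58.77 = 61.6000
P(W > t) = e^{−(μ−λ)t} = e^{−2.7966} = 0.061015

Final: 0.061015


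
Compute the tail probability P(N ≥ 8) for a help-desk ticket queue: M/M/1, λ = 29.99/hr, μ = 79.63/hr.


ρ = 29.99/79.63 = 0.3766
P(N ≥ n) = ρ^n = 0.3766^8 = 0.0004048

Final: 0.0004048


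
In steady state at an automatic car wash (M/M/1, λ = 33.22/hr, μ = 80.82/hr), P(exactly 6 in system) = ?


ρ = 33.22/80.82 = 0.4110
P_n = (1−ρ)·ρ^n = (1 − 0.4110)·0.4110^6 = 0.5890·0.004823 = 0.002840

Final: 0.002840


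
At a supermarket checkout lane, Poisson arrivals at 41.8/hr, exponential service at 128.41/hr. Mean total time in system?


W = 1/(μ−λ) = 1/(128.41 − 41.8) = 1/86.61 = 0.01155 hr

Final: 0.01155 hr


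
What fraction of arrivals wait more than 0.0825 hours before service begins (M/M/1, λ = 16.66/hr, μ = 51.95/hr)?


ρ = 16.66/51.95 = 0.3207
P(Wq > t) = ρ·e^{−(μ−λ)t} = 0.3207·e^{−2.9114}
= 0.3207·0.054398 = 0.017445

Final: 0.017445


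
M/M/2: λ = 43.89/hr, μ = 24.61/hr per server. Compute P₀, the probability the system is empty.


a = λ/μ = 43.89/24.61 = 1.7834; ρ = a/c = 0.8917
Σ_{k=0}^{1} a^k/k! (terms k=0..1) = 1.00000 + 1.78342 = 2.78342
Tail: a^2/(2!(1−ρ)) = 3.18059/(2·0.1083) = 14.68562
P₀ = 1/(2.78342 + 14.68562) = 1/17.46904 = 0.057244

Final: 0.057244


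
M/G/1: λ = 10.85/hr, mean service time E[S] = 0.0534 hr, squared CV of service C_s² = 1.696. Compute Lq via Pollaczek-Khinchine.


ρ = λ·E[S] = 10.85·0.0534 = 0.5794
Lq = ρ²(1+C_s²)/(2(1−ρ)) = 0.3357·(1+1.696)/(2·0.4206)
= 0.3357·2.6960/0.8412 = 1.07585

Final: 1.07585


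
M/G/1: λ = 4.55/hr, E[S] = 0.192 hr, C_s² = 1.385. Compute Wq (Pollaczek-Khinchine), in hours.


ρ = λ·E[S] = 4.55·0.192 = 0.8736
E[S²] = E[S]²(1+C_s²) = 0.192²·(1+1.385) = 0.087921
Wq = λ·E[S²]/(2(1−ρ)) = 4.55·0.087921/(2·0.1264) = 1.58243 hr

Final: 1.58243 hr


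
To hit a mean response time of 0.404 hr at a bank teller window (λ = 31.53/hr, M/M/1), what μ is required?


W = 1/(μ−λ) ⇒ μ − λ = 1/W = 1/0.404 = 2.4752
μ = λ + 1/W = 31.53 + 2.4752 = 34.0052 per hr

Final: 34.0052 /hr


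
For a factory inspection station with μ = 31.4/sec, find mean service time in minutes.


Mean service time = 1/μ = 1/31.4 second = 0.03185 second
In minutes: 0.03185 × 0.0166667 = 0.0005308 min

Final: 0.0005308 min


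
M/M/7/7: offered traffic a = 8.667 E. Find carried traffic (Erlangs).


B(7,8.667) = 0.344470 (Erlang-B)
Carried load = a(1 − B) = 8.667·(1 − 0.344470) = 8.667·0.655530 = 5.6815 E

Final: 5.6815 Erlangs


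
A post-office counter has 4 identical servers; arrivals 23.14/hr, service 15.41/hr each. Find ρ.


ρ = λ/(cμ) = 23.14/(4·15.41) = 23.14/61.64 = 0.3754

Final: 0.3754


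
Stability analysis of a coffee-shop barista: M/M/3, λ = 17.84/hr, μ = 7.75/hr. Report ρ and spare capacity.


Total capacity cμ = 3·7.75 = 23.25/hr
ρ = λ/(cμ) = 17.84/23.25 = 0.7673
Stable ⇔ ρ < 1: YES
Spare capacity = cμ − λ = 23.25 − 17.84 = 5.41/hr

Final: ρ = 0.7673; stable; margin = 5.41/hr


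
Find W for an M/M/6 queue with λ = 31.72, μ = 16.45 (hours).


a = 1.9283; ρ = 0.3214; P₀ = 0.145228
Lq = P₀·a^c·ρ/(c!(1−ρ)²) = 0.007236
Wq = Lq/λ = 0.007236/31.72 = 0.0002281 hr
W = Wq + 1/μ = 0.0002281 + 0.06079 = 0.06102 hr

Final: 0.06102 hr


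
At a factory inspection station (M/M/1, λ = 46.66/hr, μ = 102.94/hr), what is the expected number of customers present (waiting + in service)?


ρ = λ/μ = 46.66/102.94 = 0.4533
L = ρ/(1−ρ) = 0.4533/(1 − 0.4533) = 0.4533/0.5467 = 0.8291

Final: 0.8291


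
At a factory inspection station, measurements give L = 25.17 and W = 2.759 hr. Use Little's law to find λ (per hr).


λ = L/W = 25.17/2.759 = 9.1229 /hr

Final: 9.1229 /hr


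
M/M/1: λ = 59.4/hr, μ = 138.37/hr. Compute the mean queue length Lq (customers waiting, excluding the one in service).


ρ = 59.4/138.37 = 0.4293
Lq = ρ²/(1−ρ) = 0.1843/0.5707 = 0.3229

Final: 0.3229


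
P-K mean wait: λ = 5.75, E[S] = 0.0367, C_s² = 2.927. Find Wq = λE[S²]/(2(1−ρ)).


ρ = λ·E[S] = 5.75·0.0367 = 0.2110
E[S²] = E[S]²(1+C_s²) = 0.0367²·(1+2.927) = 0.005289
Wq = λ·E[S²]/(2(1−ρ)) = 5.75·0.005289/(2·0.7890) = 0.01927 hr

Final: 0.01927 hr


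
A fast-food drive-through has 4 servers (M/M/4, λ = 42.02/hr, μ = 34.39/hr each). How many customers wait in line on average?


a = λ/μ = 1.2219; ρ = a/4 = 0.3055
P₀ = 0.293591
Lq = P₀·a^c·ρ / (c!·(1−ρ)²) = 0.293591·2.22893·0.3055/(24·0.48238)
= 0.01727

Final: 0.01727


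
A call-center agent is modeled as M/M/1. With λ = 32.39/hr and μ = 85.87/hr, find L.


ρ = λ/μ = 32.39/85.87 = 0.3772
L = ρ/(1−ρ) = 0.3772/(1 − 0.3772) = 0.3772/0.6228 = 0.6056

Final: 0.6056


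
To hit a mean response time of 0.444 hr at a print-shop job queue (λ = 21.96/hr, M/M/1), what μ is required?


W = 1/(μ−λ) ⇒ μ − λ = 1/W = 1/0.444 = 2.2523
μ = λ + 1/W = 21.96 + 2.2523 = 24.2123 per hr

Final: 24.2123 /hr


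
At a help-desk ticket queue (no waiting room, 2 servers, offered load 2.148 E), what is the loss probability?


B(c,a) = (a^c/c!) / Σ_{k=0}^{c} a^k/k!
a^2/2! = 2.306952
Σ terms (k=0..2): 1.00000 + 2.14800 + 2.30695 = 5.454952
B = 2.306952/5.454952 = 0.422910

Final: 0.422910


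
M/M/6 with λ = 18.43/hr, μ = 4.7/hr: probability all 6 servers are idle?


a = λ/μ = 18.43/4.7 = 3.9213; ρ = a/c = 0.6535
Σ_{k=0}^{5} a^k/k! (terms k=0..5) = 1.00000 + 3.92128 + 7.68821 + 10.04919 + 9.85142 + 7.72603 = 40.23612
Tail: a^6/(6!(1−ρ)) = 3635.50598/(720·0.3465) = 14.57427
P₀ = 1/(40.23612 + 14.57427) = 1/54.81039 = 0.018245

Final: 0.018245


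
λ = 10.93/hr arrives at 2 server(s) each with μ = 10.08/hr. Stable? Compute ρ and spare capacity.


Total capacity cμ = 2·10.08 = 20.16/hr
ρ = λ/(cμ) = 10.93/20.16 = 0.5422
Stable ⇔ ρ < 1: YES
Spare capacity = cμ − λ = 20.16 − 10.93 = 9.23/hr

Final: ρ = 0.5422; stable; margin = 9.23/hr


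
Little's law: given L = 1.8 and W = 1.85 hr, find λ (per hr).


λ = L/W = 1.8/1.85 = 0.9730 /hr

Final: 0.9730 /hr


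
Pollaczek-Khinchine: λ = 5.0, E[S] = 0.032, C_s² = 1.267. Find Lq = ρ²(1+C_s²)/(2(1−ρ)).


ρ = λ·E[S] = 5.0·0.032 = 0.1600
Lq = ρ²(1+C_s²)/(2(1−ρ)) = 0.02560·(1+1.267)/(2·0.8400)
= 0.02560·2.2670/1.6800 = 0.03454

Final: 0.03454


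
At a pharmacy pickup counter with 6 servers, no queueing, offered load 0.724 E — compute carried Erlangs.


B(6,0.724) = 0.00009698 (Erlang-B)
Carried load = a(1 − B) = 0.724·(1 − 0.00009698) = 0.724·0.999903 = 0.7239 E

Final: 0.7239 Erlangs


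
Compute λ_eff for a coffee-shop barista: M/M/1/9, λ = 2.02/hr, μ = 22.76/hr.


ρ = 0.08875; P_K = (1−ρ)ρ^9/(1−ρ^10) = 3.113e-10
λ_eff = λ(1 − P_K) = 2.02·(1 − 3.113e-10) = 2.02·1.000000 = 2.0200 /hr

Final: 2.0200 /hr


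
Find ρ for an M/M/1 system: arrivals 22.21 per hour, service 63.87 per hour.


ρ = λ/μ = 22.21/63.87 = 0.3477

Final: 0.3477


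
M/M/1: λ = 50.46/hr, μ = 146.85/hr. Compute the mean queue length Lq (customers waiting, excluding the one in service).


ρ = 50.46/146.85 = 0.3436
Lq = ρ²/(1−ρ) = 0.1181/0.6564 = 0.1799

Final: 0.1799


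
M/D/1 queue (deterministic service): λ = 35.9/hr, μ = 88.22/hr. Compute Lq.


ρ = 35.9/88.22 = 0.4069
M/D/1: Lq = ρ²/(2(1−ρ)) = 0.1656/(2·0.5931) = 0.13961

Final: 0.13961


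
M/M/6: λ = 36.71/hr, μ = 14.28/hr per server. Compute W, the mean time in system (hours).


a = 2.5707; ρ = 0.4285; P₀ = 0.075969
Lq = P₀·a^c·ρ/(c!(1−ρ)²) = 0.03994
Wq = Lq/λ = 0.03994/36.71 = 0.001088 hr
W = Wq + 1/μ = 0.001088 + 0.07003 = 0.07112 hr

Final: 0.07112 hr


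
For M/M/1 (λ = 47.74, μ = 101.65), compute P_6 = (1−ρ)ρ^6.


ρ = 47.74/101.65 = 0.4697
P_n = (1−ρ)·ρ^n = (1 − 0.4697)·0.4697^6 = 0.5303·0.010731 = 0.005691

Final: 0.005691


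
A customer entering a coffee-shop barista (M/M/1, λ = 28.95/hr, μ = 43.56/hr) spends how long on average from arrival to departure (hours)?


W = 1/(μ−λ) = 1/(43.56 − 28.95) = 1/14.61 = 0.06845 hr

Final: 0.06845 hr


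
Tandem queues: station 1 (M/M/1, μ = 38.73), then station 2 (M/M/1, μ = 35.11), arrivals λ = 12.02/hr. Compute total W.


Each node sees arrival rate λ = 12.02/hr (tandem ⇒ throughput preserved).
W₁ = 1/(μ₁−λ) = 1/(38.73−12.02) = 0.03744 hr
W₂ = 1/(μ₂−λ) = 1/(35.11−12.02) = 0.04331 hr
W_total = W₁ + W₂ = 0.03744 + 0.04331 = 0.08075 hr

Final: 0.08075 hr


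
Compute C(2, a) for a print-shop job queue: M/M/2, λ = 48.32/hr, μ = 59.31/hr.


a = λ/μ = 0.8147; ρ = a/2 = 0.4074
P₀ = 0.421109 (from M/M/c formula)
C(c,a) = [a^c/(c!(1−ρ))]·P₀ = [0.66374/(2·0.5926)]·0.421109
= 0.55998·0.421109 = 0.235812

Final: 0.235812


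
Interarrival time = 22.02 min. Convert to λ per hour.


λ = 1/(interarrival time) in consistent units.
1 hour = 60 min, so λ = 60/22.02 = 2.7248 per hour

Final: 2.7248 /hr


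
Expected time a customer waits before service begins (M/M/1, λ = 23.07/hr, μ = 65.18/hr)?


ρ = 23.07/65.18 = 0.3539
Wq = ρ/(μ−λ) = 0.3539/(65.18 − 23.07) = 0.3539/42.11 = 0.008405 hr

Final: 0.008405 hr


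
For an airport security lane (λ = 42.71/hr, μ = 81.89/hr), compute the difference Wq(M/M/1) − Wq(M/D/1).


ρ = 42.71/81.89 = 0.5216
Wq(M/M/1) = ρ/(μ−λ) = 0.5216/39.18 = 0.01331 hr
Wq(M/D/1) = ρ/(2(μ−λ)) = 0.006656 hr
Savings = 0.01331 − 0.006656 = 0.006656 hr

Final: 0.006656 hr


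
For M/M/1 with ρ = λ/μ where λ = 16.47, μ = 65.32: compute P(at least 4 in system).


ρ = 16.47/65.32 = 0.2521
P(N ≥ n) = ρ^n = 0.2521^4 = 0.004042

Final: 0.004042


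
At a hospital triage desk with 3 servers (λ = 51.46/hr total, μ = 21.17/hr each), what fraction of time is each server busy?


ρ = λ/(cμ) = 51.46/(3·21.17) = 51.46/63.51 = 0.8103

Final: 0.8103


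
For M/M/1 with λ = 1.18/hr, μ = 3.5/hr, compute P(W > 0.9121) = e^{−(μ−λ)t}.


W ~ Exponential(μ−λ) for M/M/1.
μ − λ = 3.5 − 1.18 = 2.3200
P(W > t) = e^{−(μ−λ)t} = e^{−2.1161} = 0.120504

Final: 0.120504


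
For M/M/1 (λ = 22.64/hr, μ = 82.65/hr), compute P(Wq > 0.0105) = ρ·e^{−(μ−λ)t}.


ρ = 22.64/82.65 = 0.2739
P(Wq > t) = ρ·e^{−(μ−λ)t} = 0.2739·e^{−0.6301}
= 0.2739·0.532536 = 0.145876

Final: 0.145876


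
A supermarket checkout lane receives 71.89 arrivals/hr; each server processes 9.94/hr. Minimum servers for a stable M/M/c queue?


Stability requires cμ > λ ⇔ c > λ/μ.
λ/μ = 71.89/9.94 = 7.2324
Minimum integer c = ⌊7.2324⌋ + 1 = 8
Check: 8·9.94 = 79.52 > 71.89, while 7·9.94 = 69.58 ≤ 71.89

Final: 8 servers


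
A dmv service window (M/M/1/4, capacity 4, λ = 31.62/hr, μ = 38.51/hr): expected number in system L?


ρ = 31.62/38.51 = 0.8211
L = ρ[1 − (K+1)ρ^K + Kρ^(K+1)] / [(1−ρ)(1−ρ^(K+1))]
Numerator: 0.8211·(1 − 5·0.454520 + 4·0.373200) = 0.180802
Denominator: (0.1789)·(0.626800) = 0.112144
L = 0.180802/0.112144 = 1.6122

Final: 1.6122


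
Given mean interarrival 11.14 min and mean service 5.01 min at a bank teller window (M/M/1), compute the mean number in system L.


λ = 60/11.14 = 5.3860 /hr
μ = 60/5.01 = 11.9760 /hr
ρ = λ/μ = 5.3860/11.9760 = 0.4497
L = ρ/(1−ρ) = 0.4497/0.5503 = 0.8173

Final: 0.8173


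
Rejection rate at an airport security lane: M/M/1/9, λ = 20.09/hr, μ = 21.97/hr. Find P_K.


ρ = λ/μ = 20.09/21.97 = 0.9144
P_K = (1−ρ)ρ^K/(1−ρ^(K+1)) = (0.08557·0.447043)/(1 − 0.408789)
= 0.038254/0.591211 = 0.064704

Final: 0.064704


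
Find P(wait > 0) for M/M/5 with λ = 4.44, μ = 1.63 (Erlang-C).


a = λ/μ = 2.7239; ρ = a/5 = 0.5448
P₀ = 0.063126 (from M/M/c formula)
C(c,a) = [a^c/(c!(1−ρ))]·P₀ = [149.96048/(120·0.4552)]·0.063126
= 2.74523·0.063126 = 0.173295

Final: 0.173295


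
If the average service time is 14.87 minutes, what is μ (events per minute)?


μ = 1/(service time) in consistent units.
1 minute = 1 min, so μ = 1/14.87 = 0.06725 per minute

Final: 0.06725 /min


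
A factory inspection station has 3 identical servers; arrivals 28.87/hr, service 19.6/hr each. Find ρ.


ρ = λ/(cμ) = 28.87/(3·19.6) = 28.87/58.80 = 0.4910

Final: 0.4910


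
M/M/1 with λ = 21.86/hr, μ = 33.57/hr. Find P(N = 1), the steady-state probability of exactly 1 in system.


ρ = 21.86/33.57 = 0.6512
P_n = (1−ρ)·ρ^n = (1 − 0.6512)·0.6512^1 = 0.3488·0.651177 = 0.227146

Final: 0.227146


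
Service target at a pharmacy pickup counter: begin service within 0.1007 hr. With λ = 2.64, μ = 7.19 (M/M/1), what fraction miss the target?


ρ = 2.64/7.19 = 0.3672
P(Wq > t) = ρ·e^{−(μ−λ)t} = 0.3672·e^{−0.4582}
= 0.3672·0.632430 = 0.232214

Final: 0.232214


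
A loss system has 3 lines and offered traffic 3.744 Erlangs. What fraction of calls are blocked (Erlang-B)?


B(c,a) = (a^c/c!) / Σ_{k=0}^{c} a^k/k!
a^3/3! = 8.746942
Σ terms (k=0..3): 1.00000 + 3.74400 + 7.00877 + 8.74694 = 20.499710
B = 8.746942/20.499710 = 0.426686

Final: 0.426686


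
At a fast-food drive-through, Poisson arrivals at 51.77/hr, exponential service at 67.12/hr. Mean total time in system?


W = 1/(μ−λ) = 1/(67.12 − 51.77) = 1/15.35 = 0.06515 hr

Final: 0.06515 hr


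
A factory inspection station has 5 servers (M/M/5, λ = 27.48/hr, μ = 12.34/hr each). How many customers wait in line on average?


a = λ/μ = 2.2269; ρ = a/5 = 0.4454
P₀ = 0.106444
Lq = P₀·a^c·ρ / (c!·(1−ρ)²) = 0.106444·54.76560·0.4454/(120·0.30760)
= 0.07034

Final: 0.07034


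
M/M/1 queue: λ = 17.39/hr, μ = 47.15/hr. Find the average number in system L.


ρ = λ/μ = 17.39/47.15 = 0.3688
L = ρ/(1−ρ) = 0.3688/(1 − 0.3688) = 0.3688/0.6312 = 0.5843

Final: 0.5843


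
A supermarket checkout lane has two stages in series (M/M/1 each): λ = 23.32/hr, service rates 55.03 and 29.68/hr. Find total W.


Each node sees arrival rate λ = 23.32/hr (tandem ⇒ throughput preserved).
W₁ = 1/(μ₁−λ) = 1/(55.03−23.32) = 0.03154 hr
W₂ = 1/(μ₂−λ) = 1/(29.68−23.32) = 0.15723 hr
W_total = W₁ + W₂ = 0.03154 + 0.15723 = 0.18877 hr

Final: 0.18877 hr


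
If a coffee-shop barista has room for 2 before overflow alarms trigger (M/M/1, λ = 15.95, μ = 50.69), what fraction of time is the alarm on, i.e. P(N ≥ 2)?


ρ = 15.95/50.69 = 0.3147
P(N ≥ n) = ρ^n = 0.3147^2 = 0.099009

Final: 0.099009


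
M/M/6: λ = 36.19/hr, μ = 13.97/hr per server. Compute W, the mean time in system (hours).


a = 2.5906; ρ = 0.4318; P₀ = 0.074454
Lq = P₀·a^c·ρ/(c!(1−ρ)²) = 0.04179
Wq = Lq/λ = 0.04179/36.19 = 0.001155 hr
W = Wq + 1/μ = 0.001155 + 0.07158 = 0.07274 hr

Final: 0.07274 hr
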